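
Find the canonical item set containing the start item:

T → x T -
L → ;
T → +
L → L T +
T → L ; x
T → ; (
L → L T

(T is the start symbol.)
First, augment the grammar with T' → T
I₀ = CLOSURE({ [T' → . T] }):
  [T' → . T] has the dot before T: add [T → . x T -], [T → . +], [T → . L ; x], [T → . ; (]
  [T → . L ; x] has the dot before L: add [L → . ;], [L → . L T +], [L → . L T]
No further items can be added.

I₀ = { [L → . ;], [L → . L T +], [L → . L T], [T → . +], [T → . ; (], [T → . L ; x], [T → . x T -], [T' → . T] }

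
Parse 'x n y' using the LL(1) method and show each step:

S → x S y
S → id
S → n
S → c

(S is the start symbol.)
LL(1) parsing maintains a stack (initially the start symbol over $) and the input. At each step: if the stack top is a terminal, match it against the current input token; if it is a non-terminal N, replace it with the RHS of M[N, lookahead] (the unique production whose predict set contains the lookahead).

Stack is shown with the top on the left.

Stack    Input    Action
------------------------
S $      x n y $  output S → x S y
x S y $  x n y $  match 'x'
S y $    n y $    output S → n
n y $    n y $    match 'n'
y $      y $      match 'y'
$        $        accept

The string is accepted.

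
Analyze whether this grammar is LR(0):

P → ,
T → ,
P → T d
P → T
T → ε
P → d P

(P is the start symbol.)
A grammar is LR(0) if no state in the canonical LR(0) collection has:
  - both a shift item (dot before a terminal) and a complete item (shift-reduce conflict), or
  - two or more complete items (reduce-reduce conflict; the accept item [P' → P .] counts as a complete item here).

Augment with P' → P and build the canonical LR(0) collection (I0 = CLOSURE({[P' → . P]}), then GOTO on every symbol after a dot until no new states appear). It has 7 states:
  I0: { [P → . ,], [P → . T d], [P → . T], [P → . d P], [P' → . P], [T → . ,], [T → .] }  — shift, reduce
  I1: { [P → , .], [T → , .] }  — 2 reduces
  I2: { [P' → P .] }  — accept
  I3: { [P → T . d], [P → T .] }  — shift, reduce
  I4: { [P → . ,], [P → . T d], [P → . T], [P → . d P], [P → d . P], [T → . ,], [T → .] }  — shift, reduce
  I5: { [P → d P .] }  — reduce
  I6: { [P → T d .] }  — reduce

Conflict in state I0:
  Shift-reduce conflict between [T → .] and [P → . ,]
So the grammar is NOT LR(0).

Answer: No. Shift-reduce conflict between [T → .] and [P → . ,]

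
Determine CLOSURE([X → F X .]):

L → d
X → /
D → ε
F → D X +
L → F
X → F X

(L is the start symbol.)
{ [X → F X .] }

To compute CLOSURE, for each item [A → α.Bβ] where B is a non-terminal, add [B → .γ] for all productions B → γ; repeat for the newly added items until nothing changes.

Start with: [X → F X .]
The dot is at the end, so nothing is added.

CLOSURE = { [X → F X .] }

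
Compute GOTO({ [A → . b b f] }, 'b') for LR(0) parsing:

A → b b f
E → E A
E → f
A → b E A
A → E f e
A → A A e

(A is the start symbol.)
{ [A → b . b f] }

GOTO(I, 'b') = CLOSURE({ [A → αX.β] : [A → α.Xβ] ∈ I, X = 'b' })

Items with dot before 'b', with the dot advanced:
  [A → . b b f] → [A → b . b f]
Closure adds nothing (no advanced item has the dot before a non-terminal).

GOTO = { [A → b . b f] }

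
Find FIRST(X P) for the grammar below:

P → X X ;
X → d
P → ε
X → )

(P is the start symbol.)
FIRST sets of the non-terminals involved (from the grammar, by fixed-point iteration):
  FIRST(X) = { ')', 'd' }

To compute FIRST(X P), process the symbols left to right:
Symbol X is a non-terminal. Add FIRST(X) \ {ε} = { ')', 'd' }
X is not nullable (ε ∉ FIRST(X)), so stop here.
FIRST(X P) = { ')', 'd' }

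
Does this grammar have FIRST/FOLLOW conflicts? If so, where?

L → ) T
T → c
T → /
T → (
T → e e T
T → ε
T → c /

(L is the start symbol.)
Nullable non-terminals: T.

T: nullable alternative(s) T → ε; FOLLOW(T) = { $ }
  T → c: FIRST \ {ε} = { 'c' } — disjoint from FOLLOW(T)
  T → /: FIRST \ {ε} = { '/' } — disjoint from FOLLOW(T)
  T → (: FIRST \ {ε} = { '(' } — disjoint from FOLLOW(T)
  T → e e T: FIRST \ {ε} = { 'e' } — disjoint from FOLLOW(T)
  T → ε: FIRST \ {ε} = { } — this is the only nullable alternative, skip
  T → c /: FIRST \ {ε} = { 'c' } — disjoint from FOLLOW(T)

L has no nullable alternative, so no FIRST/FOLLOW check is needed there.

No FIRST/FOLLOW conflicts found.

Answer: No FIRST/FOLLOW conflicts.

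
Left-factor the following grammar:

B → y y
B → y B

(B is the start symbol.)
Left-factoring transforms A → αβ₁ | αβ₂ into A → αA' and A' → β₁ | β₂
(α is the longest common prefix among the alternatives). Repeat until
no nonterminal has two alternatives with a common prefix.

Round 1: B has alternatives sharing prefix 'y'. Introduce B': B → y B'
  Add: B' → y
  Add: B' → B

No remaining common prefixes — done.

Resulting grammar:
B → y B'
B' → y
B' → B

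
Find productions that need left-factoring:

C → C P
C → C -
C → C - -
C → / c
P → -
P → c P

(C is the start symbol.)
Left-factoring is needed when two productions for the same non-terminal
share a common prefix on the right-hand side.

Productions for C:
  C → C P
  C → C -
  C → C - -
  C → / c
Productions for P:
  P → -
  P → c P

Found common prefix 'C' in productions for C

Answer: Yes, C has productions with common prefix 'C'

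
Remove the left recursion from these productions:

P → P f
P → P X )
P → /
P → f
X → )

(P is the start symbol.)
P → / P'
P → f P'
P' → f P'
P' → X ) P'
P' → ε
X → )

P is directly left-recursive. The standard transformation for
  A → A α₁ | ... | A α_m | β₁ | ... | β_n
is
  A  → β₁ A' | ... | β_n A'
  A' → α₁ A' | ... | α_m A' | ε

P → / becomes P → / P'
P → f becomes P → f P'
P → P f becomes P' → f P'
P → P X ) becomes P' → X ) P'
Add P' → ε

Productions for other non-terminals are unchanged:
  X → )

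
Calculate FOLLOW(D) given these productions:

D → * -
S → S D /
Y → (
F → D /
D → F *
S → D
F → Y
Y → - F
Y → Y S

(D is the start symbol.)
To compute FOLLOW(D), find every occurrence of D on a right-hand side N → α D β: add FIRST(β) \ {ε}, and if β is empty or nullable also add FOLLOW(N). Iterate to a fixed point.

D is the start symbol, so $ ∈ FOLLOW(D).
In S → S D /: D is followed by '/', add FIRST('/') \ {ε} = { '/' }
In F → D /: D is followed by '/', add FIRST('/') \ {ε} = { '/' }
In S → D: D is at the end, add FOLLOW(S)

The FOLLOW sets referred to above (computed the same way, to a fixed point):
  FOLLOW(S) = { '(', '*', '-' }

Taking the union: FOLLOW(D) = { $, '(', '*', '-', '/' }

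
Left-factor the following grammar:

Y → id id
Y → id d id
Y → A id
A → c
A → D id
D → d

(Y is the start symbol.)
Left-factoring transforms A → αβ₁ | αβ₂ into A → αA' and A' → β₁ | β₂
(α is the longest common prefix among the alternatives). Repeat until
no nonterminal has two alternatives with a common prefix.

Round 1: Y has alternatives sharing prefix 'id'. Introduce Y': Y → id Y'
  Add: Y' → id
  Add: Y' → d id

No remaining common prefixes — done.

Resulting grammar:
Y → id Y'
Y' → id
Y' → d id
Y → A id
A → c
A → D id
D → d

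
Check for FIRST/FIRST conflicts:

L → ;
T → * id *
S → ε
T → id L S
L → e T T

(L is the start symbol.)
Productions for L:
  L → ;: FIRST = { ';' }
  L → e T T: FIRST = { 'e' }
Productions for T:
  T → * id *: FIRST = { '*' }
  T → id L S: FIRST = { 'id' }
S has only one production, so no FIRST/FIRST conflict is possible there.

All alternatives of each non-terminal have pairwise disjoint FIRST sets.

Answer: No FIRST/FIRST conflicts.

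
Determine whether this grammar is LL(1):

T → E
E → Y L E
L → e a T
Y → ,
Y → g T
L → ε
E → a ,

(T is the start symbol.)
Yes, the grammar is LL(1).

A grammar is LL(1) if for each non-terminal N with multiple productions, the predict sets of those productions are pairwise disjoint, where PREDICT(N → α) = (FIRST(α) \ {ε}) ∪ (FOLLOW(N) if α ⇒* ε).

Relevant sets:
  FIRST(Y) = { ',', 'g' }
  FOLLOW(L) = { ',', 'a', 'g' }

For E:
  PREDICT(E → Y L E) = { ',', 'g' }
  PREDICT(E → a ',') = { 'a' }
For L:
  PREDICT(L → e a T) = { 'e' }
  PREDICT(L → ε) = { ',', 'a', 'g' }
For Y:
  PREDICT(Y → ',') = { ',' }
  PREDICT(Y → g T) = { 'g' }
T has a single production, so nothing to check there.

All predict sets are disjoint. The grammar IS LL(1).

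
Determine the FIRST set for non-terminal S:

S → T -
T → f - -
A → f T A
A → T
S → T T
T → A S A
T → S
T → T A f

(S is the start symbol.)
To compute FIRST(S), examine every production with S on the left-hand side, reading each right-hand side left to right until a non-nullable symbol is reached.

FIRST sets of the other non-terminals involved (by the same procedure, iterated to a fixed point):
  FIRST(T) = { 'f' }

From S → T -:
  - T is a non-terminal: add FIRST(T) \ {ε} = { 'f' }
    T is not nullable, so stop
From S → T T:
  - T is a non-terminal: add FIRST(T) \ {ε} = { 'f' }
    T is not nullable, so stop

Collecting: FIRST(S) = { 'f' }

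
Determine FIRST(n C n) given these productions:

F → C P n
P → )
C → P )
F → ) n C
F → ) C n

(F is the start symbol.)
To compute FIRST(n C n), process the symbols left to right:
Symbol n is a terminal. Add 'n' and stop.
FIRST(n C n) = { 'n' }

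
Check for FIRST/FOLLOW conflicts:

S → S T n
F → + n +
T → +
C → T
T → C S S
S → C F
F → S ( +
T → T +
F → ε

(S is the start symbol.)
A FIRST/FOLLOW conflict occurs when a non-terminal N has a nullable alternative N → β (β ⇒* ε) and another alternative N → α with FIRST(α) ∩ FOLLOW(N) ≠ ∅: on such a lookahead the parser cannot decide between expanding α and letting N vanish via β.

Nullable non-terminals: F.
FIRST sets used below: FIRST(S) = { '+' }

F: nullable alternative(s) F → ε; FOLLOW(F) = { $, '(', '+', 'n' }
  F → + n +: FIRST \ {ε} = { '+' } — overlaps FOLLOW(F) on { '+' }: CONFLICT
  F → S ( +: FIRST \ {ε} = { '+' } — overlaps FOLLOW(F) on { '+' }: CONFLICT
  F → ε: FIRST \ {ε} = { } — this is the only nullable alternative, skip

C, S, T have no nullable alternative, so no FIRST/FOLLOW check is needed there.

So the grammar has 2 FIRST/FOLLOW conflicts (marked CONFLICT above).

Answer: Yes. F → '+' n '+' with FOLLOW(F) on { '+' }; F → S '(' '+' with FOLLOW(F) on { '+' }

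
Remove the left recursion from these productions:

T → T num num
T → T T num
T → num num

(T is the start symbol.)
T is directly left-recursive. The standard transformation for
  A → A α₁ | ... | A α_m | β₁ | ... | β_n
is
  A  → β₁ A' | ... | β_n A'
  A' → α₁ A' | ... | α_m A' | ε

T → num num becomes T → num num T'
T → T num num becomes T' → num num T'
T → T T num becomes T' → T num T'
Add T' → ε

Resulting grammar:
T → num num T'
T' → num num T'
T' → T num T'
T' → ε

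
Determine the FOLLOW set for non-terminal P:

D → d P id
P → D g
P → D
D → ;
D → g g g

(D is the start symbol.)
To compute FOLLOW(P), find every occurrence of P on a right-hand side N → α P β: add FIRST(β) \ {ε}, and if β is empty or nullable also add FOLLOW(N). Iterate to a fixed point.

In D → d P id: P is followed by id, add FIRST(id) \ {ε} = { 'id' }

Taking the union: FOLLOW(P) = { 'id' }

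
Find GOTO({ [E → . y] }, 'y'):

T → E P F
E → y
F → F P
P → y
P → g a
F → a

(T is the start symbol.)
GOTO(I, 'y') = CLOSURE({ [A → αX.β] : [A → α.Xβ] ∈ I, X = 'y' })

Items with dot before 'y', with the dot advanced:
  [E → . y] → [E → y .]
Closure adds nothing (no advanced item has the dot before a non-terminal).

GOTO = { [E → y .] }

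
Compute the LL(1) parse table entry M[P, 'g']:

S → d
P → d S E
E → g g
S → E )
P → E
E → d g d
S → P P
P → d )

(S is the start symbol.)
P → E

To find M[P, 'g'], we find productions for P where 'g' is in the predict set (PREDICT(N → α) = (FIRST(α) \ {ε}) ∪ (FOLLOW(N) if α ⇒* ε)).

Relevant sets:
  FIRST(E) = { 'd', 'g' }

P → d S E: PREDICT = { 'd' }
P → E: PREDICT = { 'd', 'g' }
  'g' is in predict set, so this production goes in M[P, 'g']
P → d ): PREDICT = { 'd' }

M[P, 'g'] = P → E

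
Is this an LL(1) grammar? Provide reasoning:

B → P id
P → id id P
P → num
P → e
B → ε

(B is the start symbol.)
Yes, the grammar is LL(1).

Relevant sets:
  FIRST(P) = { 'e', 'id', 'num' }
  FOLLOW(B) = { $ }

For B:
  PREDICT(B → P id) = { 'e', 'id', 'num' }
  PREDICT(B → ε) = { $ }
For P:
  PREDICT(P → id id P) = { 'id' }
  PREDICT(P → num) = { 'num' }
  PREDICT(P → e) = { 'e' }

All predict sets are disjoint. The grammar IS LL(1).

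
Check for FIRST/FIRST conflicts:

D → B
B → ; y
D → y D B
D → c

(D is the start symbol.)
No FIRST/FIRST conflicts.

A FIRST/FIRST conflict occurs when two productions N → α and N → β for the same non-terminal have FIRST(α) ∩ FIRST(β) ≠ ∅ (with ε ∈ FIRST of a nullable right-hand side, so two nullable alternatives also conflict).

FIRST sets of the non-terminals at (or reachable through a nullable prefix from) the front of some alternative:
  FIRST(B) = { ';' }

Productions for D:
  D → B: FIRST = { ';' }
  D → y D B: FIRST = { 'y' }
  D → c: FIRST = { 'c' }
B has only one production, so no FIRST/FIRST conflict is possible there.

All alternatives of each non-terminal have pairwise disjoint FIRST sets.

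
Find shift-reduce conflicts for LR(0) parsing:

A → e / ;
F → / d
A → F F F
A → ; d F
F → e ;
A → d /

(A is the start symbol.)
No shift-reduce conflicts

A shift-reduce conflict occurs when an LR(0) state has both:
  - a complete (reduce) item [A → α .] (dot at the end), and
  - a shift item [B → β . c γ] (dot before a terminal).

Augment with A' → A and build the canonical LR(0) collection (I0 = CLOSURE({[A' → . A]}), then GOTO on every symbol after a dot until no new states appear). It has 17 states:
  I0: { [A → . ; d F], [A → . F F F], [A → . d /], [A → . e / ;], [A' → . A], [F → . / d], [F → . e ;] }  — shift
  I1: { [F → / . d] }  — shift
  I2: { [A → ; . d F] }  — shift
  I3: { [A' → A .] }  — accept
  I4: { [A → F . F F], [F → . / d], [F → . e ;] }  — shift
  I5: { [A → d . /] }  — shift
  I6: { [A → e . / ;], [F → e . ;] }  — shift
  I7: { [A → e / . ;] }  — shift
  I8: { [F → e ; .] }  — reduce
  I9: { [A → e / ; .] }  — reduce
  I10: { [A → d / .] }  — reduce
  I11: { [A → F F . F], [F → . / d], [F → . e ;] }  — shift
  I12: { [F → e . ;] }  — shift
  I13: { [A → F F F .] }  — reduce
  I14: { [A → ; d . F], [F → . / d], [F → . e ;] }  — shift
  I15: { [A → ; d F .] }  — reduce
  I16: { [F → / d .] }  — reduce

No state contains both a complete item and a shift item.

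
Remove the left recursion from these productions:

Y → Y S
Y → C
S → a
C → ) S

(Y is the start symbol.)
Y → C Y'
Y' → S Y'
Y' → ε
S → a
C → ) S

Y is directly left-recursive. The standard transformation for
  A → A α₁ | ... | A α_m | β₁ | ... | β_n
is
  A  → β₁ A' | ... | β_n A'
  A' → α₁ A' | ... | α_m A' | ε

Y → C becomes Y → C Y'
Y → Y S becomes Y' → S Y'
Add Y' → ε

Productions for other non-terminals are unchanged:
  S → a
  C → ) S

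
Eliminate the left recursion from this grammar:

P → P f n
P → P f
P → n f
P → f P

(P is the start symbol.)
P → n f P'
P → f P P'
P' → f n P'
P' → f P'
P' → ε

P is directly left-recursive. The standard transformation for
  A → A α₁ | ... | A α_m | β₁ | ... | β_n
is
  A  → β₁ A' | ... | β_n A'
  A' → α₁ A' | ... | α_m A' | ε

P → n f becomes P → n f P'
P → f P becomes P → f P P'
P → P f n becomes P' → f n P'
P → P f becomes P' → f P'
Add P' → ε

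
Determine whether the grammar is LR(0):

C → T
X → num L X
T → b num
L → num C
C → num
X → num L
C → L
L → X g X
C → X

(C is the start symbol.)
No. Shift-reduce conflict between [C → X .] and [L → X . g X]

A grammar is LR(0) if no state in the canonical LR(0) collection has:
  - both a shift item (dot before a terminal) and a complete item (shift-reduce conflict), or
  - two or more complete items (reduce-reduce conflict; the accept item [C' → C .] counts as a complete item here).

Augment with C' → C and build the canonical LR(0) collection (I0 = CLOSURE({[C' → . C]}), then GOTO on every symbol after a dot until no new states appear). It has 17 states:
  I0: { [C → . L], [C → . T], [C → . X], [C → . num], [C' → . C], [L → . X g X], [L → . num C], [T → . b num], [X → . num L X], [X → . num L] }  — shift
  I1: { [C' → C .] }  — accept
  I2: { [C → L .] }  — reduce
  I3: { [C → T .] }  — reduce
  I4: { [C → X .], [L → X . g X] }  — shift, reduce
  I5: { [T → b . num] }  — shift
  I6: { [C → . L], [C → . T], [C → . X], [C → . num], [C → num .], [L → . X g X], [L → . num C], [L → num . C], [T → . b num], [X → . num L X], [X → . num L], [X → num . L X], [X → num . L] }  — shift, reduce
  I7: { [L → num C .] }  — reduce
  I8: { [C → L .], [X → . num L X], [X → . num L], [X → num L . X], [X → num L .] }  — shift, 2 reduces
  I9: { [X → num L X .] }  — reduce
  I10: { [L → . X g X], [L → . num C], [X → . num L X], [X → . num L], [X → num . L X], [X → num . L] }  — shift
  I11: { [X → . num L X], [X → . num L], [X → num L . X], [X → num L .] }  — shift, reduce
  I12: { [L → X . g X] }  — shift
  I13: { [C → . L], [C → . T], [C → . X], [C → . num], [L → . X g X], [L → . num C], [L → num . C], [T → . b num], [X → . num L X], [X → . num L], [X → num . L X], [X → num . L] }  — shift
  I14: { [L → X g . X], [X → . num L X], [X → . num L] }  — shift
  I15: { [L → X g X .] }  — reduce
  I16: { [T → b num .] }  — reduce

Conflict in state I4:
  Shift-reduce conflict between [C → X .] and [L → X . g X]
So the grammar is NOT LR(0).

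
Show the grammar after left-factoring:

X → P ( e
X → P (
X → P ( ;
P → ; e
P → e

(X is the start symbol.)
X → P ( X'
X' → e
X' → ε
X' → ;
P → ; e
P → e

Left-factoring transforms A → αβ₁ | αβ₂ into A → αA' and A' → β₁ | β₂
(α is the longest common prefix among the alternatives). Repeat until
no nonterminal has two alternatives with a common prefix.

Round 1: X has alternatives sharing prefix 'P ('. Introduce X': X → P ( X'
  Add: X' → e
  Add: X' → ε
  Add: X' → ;

No remaining common prefixes — done.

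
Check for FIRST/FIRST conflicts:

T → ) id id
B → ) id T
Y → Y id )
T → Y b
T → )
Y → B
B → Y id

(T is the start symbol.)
Yes. T → ')' id id / T → Y b on { ')' }; T → ')' id id / T → ')' on { ')' }; T → Y b / T → ')' on { ')' }; B → ')' id T / B → Y id on { ')' }; Y → Y id ')' / Y → B on { ')' }

A FIRST/FIRST conflict occurs when two productions N → α and N → β for the same non-terminal have FIRST(α) ∩ FIRST(β) ≠ ∅ (with ε ∈ FIRST of a nullable right-hand side, so two nullable alternatives also conflict).

FIRST sets of the non-terminals at (or reachable through a nullable prefix from) the front of some alternative:
  FIRST(Y) = { ')' }
  FIRST(B) = { ')' }

Productions for T:
  T → ) id id: FIRST = { ')' }
  T → Y b: FIRST = { ')' }
  T → ): FIRST = { ')' }
Productions for B:
  B → ) id T: FIRST = { ')' }
  B → Y id: FIRST = { ')' }
Productions for Y:
  Y → Y id ): FIRST = { ')' }
  Y → B: FIRST = { ')' }

Conflict for T: T → ) id id and T → Y b
  Overlap: { ')' }
Conflict for T: T → ) id id and T → )
  Overlap: { ')' }
Conflict for T: T → Y b and T → )
  Overlap: { ')' }
Conflict for B: B → ) id T and B → Y id
  Overlap: { ')' }
Conflict for Y: Y → Y id ) and Y → B
  Overlap: { ')' }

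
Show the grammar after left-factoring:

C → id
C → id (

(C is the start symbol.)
Left-factoring transforms A → αβ₁ | αβ₂ into A → αA' and A' → β₁ | β₂
(α is the longest common prefix among the alternatives). Repeat until
no nonterminal has two alternatives with a common prefix.

Round 1: C has alternatives sharing prefix 'id'. Introduce C': C → id C'
  Add: C' → ε
  Add: C' → (

No remaining common prefixes — done.

Resulting grammar:
C → id C'
C' → ε
C' → (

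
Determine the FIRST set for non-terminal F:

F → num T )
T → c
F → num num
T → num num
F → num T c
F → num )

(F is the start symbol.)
To compute FIRST(F), examine every production with F on the left-hand side, reading each right-hand side left to right until a non-nullable symbol is reached.

From F → num T ):
  - num is a terminal: add 'num' and stop
From F → num num:
  - num is a terminal: add 'num' and stop
From F → num T c:
  - num is a terminal: add 'num' and stop
From F → num ):
  - num is a terminal: add 'num' and stop

Collecting: FIRST(F) = { 'num' }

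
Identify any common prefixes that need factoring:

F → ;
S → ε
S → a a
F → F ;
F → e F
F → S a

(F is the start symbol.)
No, left-factoring is not needed

Left-factoring is needed when two productions for the same non-terminal
share a common prefix on the right-hand side.

Productions for F:
  F → ;
  F → F ;
  F → e F
  F → S a
Productions for S:
  S → ε
  S → a a

No common prefixes found.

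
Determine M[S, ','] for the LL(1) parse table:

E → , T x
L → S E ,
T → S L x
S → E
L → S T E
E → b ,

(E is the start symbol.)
S → E

To find M[S, ','], we find productions for S where ',' is in the predict set (PREDICT(N → α) = (FIRST(α) \ {ε}) ∪ (FOLLOW(N) if α ⇒* ε)).

Relevant sets:
  FIRST(E) = { ',', 'b' }

S → E: PREDICT = { ',', 'b' }
  ',' is in predict set, so this production goes in M[S, ',']

M[S, ','] = S → E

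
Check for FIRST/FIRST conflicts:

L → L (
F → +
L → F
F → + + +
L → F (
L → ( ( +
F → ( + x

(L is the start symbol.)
A FIRST/FIRST conflict occurs when two productions N → α and N → β for the same non-terminal have FIRST(α) ∩ FIRST(β) ≠ ∅ (with ε ∈ FIRST of a nullable right-hand side, so two nullable alternatives also conflict).

FIRST sets of the non-terminals at (or reachable through a nullable prefix from) the front of some alternative:
  FIRST(L) = { '(', '+' }
  FIRST(F) = { '(', '+' }

Productions for L:
  L → L (: FIRST = { '(', '+' }
  L → F: FIRST = { '(', '+' }
  L → F (: FIRST = { '(', '+' }
  L → ( ( +: FIRST = { '(' }
Productions for F:
  F → +: FIRST = { '+' }
  F → + + +: FIRST = { '+' }
  F → ( + x: FIRST = { '(' }

Conflict for L: L → L ( and L → F
  Overlap: { '(', '+' }
Conflict for L: L → L ( and L → F (
  Overlap: { '(', '+' }
Conflict for L: L → L ( and L → ( ( +
  Overlap: { '(' }
Conflict for L: L → F and L → F (
  Overlap: { '(', '+' }
Conflict for L: L → F and L → ( ( +
  Overlap: { '(' }
Conflict for L: L → F ( and L → ( ( +
  Overlap: { '(' }
Conflict for F: F → + and F → + + +
  Overlap: { '+' }

Answer: Yes. L → L '(' / L → F on { '(', '+' }; L → L '(' / L → F '(' on { '(', '+' }; L → L '(' / L → '(' '(' '+' on { '(' }; L → F / L → F '(' on { '(', '+' }; L → F / L → '(' '(' '+' on { '(' }; L → F '(' / L → '(' '(' '+' on { '(' }; F → '+' / F → '+' '+' '+' on { '+' }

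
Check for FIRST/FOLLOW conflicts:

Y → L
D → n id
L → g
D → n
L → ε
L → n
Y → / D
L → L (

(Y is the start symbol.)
Yes. L → L '(' with FOLLOW(L) on { '(' }

A FIRST/FOLLOW conflict occurs when a non-terminal N has a nullable alternative N → β (β ⇒* ε) and another alternative N → α with FIRST(α) ∩ FOLLOW(N) ≠ ∅: on such a lookahead the parser cannot decide between expanding α and letting N vanish via β.

Nullable non-terminals: L, Y.
FIRST sets used below: FIRST(L) = { '(', 'g', 'n', ε }

L: nullable alternative(s) L → ε; FOLLOW(L) = { $, '(' }
  L → g: FIRST \ {ε} = { 'g' } — disjoint from FOLLOW(L)
  L → ε: FIRST \ {ε} = { } — this is the only nullable alternative, skip
  L → n: FIRST \ {ε} = { 'n' } — disjoint from FOLLOW(L)
  L → L (: FIRST \ {ε} = { '(', 'g', 'n' } — overlaps FOLLOW(L) on { '(' }: CONFLICT

Y: nullable alternative(s) Y → L; FOLLOW(Y) = { $ }
  Y → L: FIRST \ {ε} = { '(', 'g', 'n' } — this is the only nullable alternative, skip
  Y → / D: FIRST \ {ε} = { '/' } — disjoint from FOLLOW(Y)

D has no nullable alternative, so no FIRST/FOLLOW check is needed there.

So the grammar has 1 FIRST/FOLLOW conflict (marked CONFLICT above).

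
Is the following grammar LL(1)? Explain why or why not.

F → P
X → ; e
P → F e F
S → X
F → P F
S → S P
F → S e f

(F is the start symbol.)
Relevant sets:
  FIRST(P) = { ';' }
  FIRST(S) = { ';' }
  FIRST(X) = { ';' }

For F:
  PREDICT(F → P) = { ';' }
  PREDICT(F → P F) = { ';' }
  PREDICT(F → S e f) = { ';' }
For S:
  PREDICT(S → X) = { ';' }
  PREDICT(S → S P) = { ';' }
X, P have a single production, so nothing to check there.

Conflict found: Predict set conflict for F: { ';' }
The grammar is NOT LL(1).

Answer: No. Predict set conflict for F: { ';' }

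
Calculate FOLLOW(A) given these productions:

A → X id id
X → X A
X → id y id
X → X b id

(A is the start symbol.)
{ $, 'b', 'id' }

To compute FOLLOW(A), find every occurrence of A on a right-hand side N → α A β: add FIRST(β) \ {ε}, and if β is empty or nullable also add FOLLOW(N). Iterate to a fixed point.

A is the start symbol, so $ ∈ FOLLOW(A).
In X → X A: A is at the end, add FOLLOW(X)

The FOLLOW sets referred to above (computed the same way, to a fixed point):
  FOLLOW(X) = { 'b', 'id' }

Taking the union: FOLLOW(A) = { $, 'b', 'id' }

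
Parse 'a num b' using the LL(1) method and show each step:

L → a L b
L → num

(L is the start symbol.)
LL(1) parsing maintains a stack (initially the start symbol over $) and the input. At each step: if the stack top is a terminal, match it against the current input token; if it is a non-terminal N, replace it with the RHS of M[N, lookahead] (the unique production whose predict set contains the lookahead).

Stack is shown with the top on the left.

Stack    Input      Action
--------------------------
L $      a num b $  output L → a L b
a L b $  a num b $  match 'a'
L b $    num b $    output L → num
num b $  num b $    match 'num'
b $      b $        match 'b'
$        $          accept

The string is accepted.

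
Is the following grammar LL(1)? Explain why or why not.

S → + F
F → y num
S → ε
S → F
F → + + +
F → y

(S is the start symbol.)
A grammar is LL(1) if for each non-terminal N with multiple productions, the predict sets of those productions are pairwise disjoint, where PREDICT(N → α) = (FIRST(α) \ {ε}) ∪ (FOLLOW(N) if α ⇒* ε).

Relevant sets:
  FIRST(F) = { '+', 'y' }
  FOLLOW(S) = { $ }

For S:
  PREDICT(S → '+' F) = { '+' }
  PREDICT(S → ε) = { $ }
  PREDICT(S → F) = { '+', 'y' }
For F:
  PREDICT(F → y num) = { 'y' }
  PREDICT(F → '+' '+' '+') = { '+' }
  PREDICT(F → y) = { 'y' }

Conflict found: Predict set conflict for S: { '+' }
The grammar is NOT LL(1).

Answer: No. Predict set conflict for S: { '+' }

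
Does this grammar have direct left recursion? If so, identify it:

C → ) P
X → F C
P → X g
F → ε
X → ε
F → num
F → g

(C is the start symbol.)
Direct left recursion occurs when N → N α for some non-terminal N (the right-hand side begins with the left-hand side itself).

C → ) P: starts with ')'
X → F C: starts with F
P → X g: starts with X
F → ε: starts with ε
X → ε: starts with ε
F → num: starts with num
F → g: starts with g

No direct left recursion found.

Answer: No direct left recursion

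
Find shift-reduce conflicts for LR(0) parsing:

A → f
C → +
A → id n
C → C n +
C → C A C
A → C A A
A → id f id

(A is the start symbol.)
A shift-reduce conflict occurs when an LR(0) state has both:
  - a complete (reduce) item [A → α .] (dot at the end), and
  - a shift item [B → β . c γ] (dot before a terminal).

Augment with A' → A and build the canonical LR(0) collection (I0 = CLOSURE({[A' → . A]}), then GOTO on every symbol after a dot until no new states appear). It has 14 states:
  I0: { [A → . C A A], [A → . f], [A → . id f id], [A → . id n], [A' → . A], [C → . +], [C → . C A C], [C → . C n +] }  — shift
  I1: { [C → + .] }  — reduce
  I2: { [A' → A .] }  — accept
  I3: { [A → . C A A], [A → . f], [A → . id f id], [A → . id n], [A → C . A A], [C → . +], [C → . C A C], [C → . C n +], [C → C . A C], [C → C . n +] }  — shift
  I4: { [A → f .] }  — reduce
  I5: { [A → id . f id], [A → id . n] }  — shift
  I6: { [A → id f . id] }  — shift
  I7: { [A → id n .] }  — reduce
  I8: { [A → id f id .] }  — reduce
  I9: { [A → . C A A], [A → . f], [A → . id f id], [A → . id n], [A → C A . A], [C → . +], [C → . C A C], [C → . C n +], [C → C A . C] }  — shift
  I10: { [C → C n . +] }  — shift
  I11: { [C → C n + .] }  — reduce
  I12: { [A → C A A .] }  — reduce
  I13: { [A → . C A A], [A → . f], [A → . id f id], [A → . id n], [A → C . A A], [C → . +], [C → . C A C], [C → . C n +], [C → C . A C], [C → C . n +], [C → C A C .] }  — shift, reduce

I13 contains reduce item [C → C A C .] and shift items [A → . f], [A → . id f id], [A → . id n], [C → . +], [C → C . n +] — shift-reduce conflict.

Answer: Yes — I13: [C → C A C .] vs [A → . f]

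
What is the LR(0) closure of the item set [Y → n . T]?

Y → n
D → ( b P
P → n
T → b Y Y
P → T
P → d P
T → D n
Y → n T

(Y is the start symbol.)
{ [D → . ( b P], [T → . D n], [T → . b Y Y], [Y → n . T] }

To compute CLOSURE, for each item [A → α.Bβ] where B is a non-terminal, add [B → .γ] for all productions B → γ; repeat for the newly added items until nothing changes.

Start with: [Y → n . T]
  [Y → n . T] has the dot before T: add [T → . b Y Y], [T → . D n]
  [T → . D n] has the dot before D: add [D → . ( b P]
No further items can be added.

CLOSURE = { [D → . ( b P], [T → . D n], [T → . b Y Y], [Y → n . T] }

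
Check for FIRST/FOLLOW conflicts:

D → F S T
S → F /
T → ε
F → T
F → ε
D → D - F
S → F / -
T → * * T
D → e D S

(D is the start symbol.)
Nullable non-terminals: F, T.
FIRST sets used below: FIRST(T) = { '*', ε }

F: nullable alternative(s) F → T, F → ε; FOLLOW(F) = { $, '*', '-', '/' }
  F → T: FIRST \ {ε} = { '*' } — overlaps FOLLOW(F) on { '*' }: CONFLICT
  F → ε: FIRST \ {ε} = { } — disjoint from FOLLOW(F)

T: nullable alternative(s) T → ε; FOLLOW(T) = { $, '*', '-', '/' }
  T → ε: FIRST \ {ε} = { } — this is the only nullable alternative, skip
  T → * * T: FIRST \ {ε} = { '*' } — overlaps FOLLOW(T) on { '*' }: CONFLICT

D, S have no nullable alternative, so no FIRST/FOLLOW check is needed there.

So the grammar has 2 FIRST/FOLLOW conflicts (marked CONFLICT above).

Answer: Yes. T → '*' '*' T with FOLLOW(T) on { '*' }; F → T with FOLLOW(F) on { '*' }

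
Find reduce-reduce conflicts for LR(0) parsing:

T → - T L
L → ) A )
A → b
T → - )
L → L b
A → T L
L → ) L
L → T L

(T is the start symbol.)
Yes — I14: [A → T L .] vs [L → T L .]

Augment with T' → T and build the canonical LR(0) collection (I0 = CLOSURE({[T' → . T]}), then GOTO on every symbol after a dot until no new states appear). It has 16 states:
  I0: { [T → . - )], [T → . - T L], [T' → . T] }  — shift
  I1: { [T → - . )], [T → - . T L], [T → . - )], [T → . - T L] }  — shift
  I2: { [T' → T .] }  — accept
  I3: { [T → - ) .] }  — reduce
  I4: { [L → . ) A )], [L → . ) L], [L → . L b], [L → . T L], [T → - T . L], [T → . - )], [T → . - T L] }  — shift
  I5: { [A → . T L], [A → . b], [L → ) . A )], [L → ) . L], [L → . ) A )], [L → . ) L], [L → . L b], [L → . T L], [T → . - )], [T → . - T L] }  — shift
  I6: { [L → L . b], [T → - T L .] }  — shift, reduce
  I7: { [L → . ) A )], [L → . ) L], [L → . L b], [L → . T L], [L → T . L], [T → . - )], [T → . - T L] }  — shift
  I8: { [L → L . b], [L → T L .] }  — shift, reduce
  I9: { [L → L b .] }  — reduce
  I10: { [L → ) A . )] }  — shift
  I11: { [L → ) L .], [L → L . b] }  — shift, reduce
  I12: { [A → T . L], [L → . ) A )], [L → . ) L], [L → . L b], [L → . T L], [L → T . L], [T → . - )], [T → . - T L] }  — shift
  I13: { [A → b .] }  — reduce
  I14: { [A → T L .], [L → L . b], [L → T L .] }  — shift, 2 reduces
  I15: { [L → ) A ) .] }  — reduce

I14 contains complete items [A → T L .], [L → T L .] — reduce-reduce conflict.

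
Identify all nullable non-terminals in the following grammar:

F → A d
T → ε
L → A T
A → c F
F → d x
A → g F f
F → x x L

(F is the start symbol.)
{ 'T' }

ε-productions: T → ε
So T is immediately nullable.
No further non-terminal can be added: every production for the remaining non-terminals contains a terminal or a non-nullable non-terminal.
Nullable = { 'T' }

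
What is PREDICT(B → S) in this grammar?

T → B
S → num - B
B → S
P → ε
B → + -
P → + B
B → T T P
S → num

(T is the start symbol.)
PREDICT(B → S) = (FIRST(RHS) \ {ε}) ∪ (FOLLOW(B) if ε ∈ FIRST(RHS), i.e. RHS ⇒* ε)
FIRST(S) = { 'num' }
FIRST(S) = { 'num' }
ε ∉ FIRST(S), so FOLLOW(B) is not added.
PREDICT(B → S) = { 'num' }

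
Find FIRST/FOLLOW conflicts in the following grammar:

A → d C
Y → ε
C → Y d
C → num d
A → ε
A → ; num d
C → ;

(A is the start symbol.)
No FIRST/FOLLOW conflicts.

A FIRST/FOLLOW conflict occurs when a non-terminal N has a nullable alternative N → β (β ⇒* ε) and another alternative N → α with FIRST(α) ∩ FOLLOW(N) ≠ ∅: on such a lookahead the parser cannot decide between expanding α and letting N vanish via β.

Nullable non-terminals: A, Y.

A: nullable alternative(s) A → ε; FOLLOW(A) = { $ }
  A → d C: FIRST \ {ε} = { 'd' } — disjoint from FOLLOW(A)
  A → ε: FIRST \ {ε} = { } — this is the only nullable alternative, skip
  A → ; num d: FIRST \ {ε} = { ';' } — disjoint from FOLLOW(A)
Y has a nullable alternative but only one production, so nothing to check.

C has no nullable alternative, so no FIRST/FOLLOW check is needed there.

No FIRST/FOLLOW conflicts found.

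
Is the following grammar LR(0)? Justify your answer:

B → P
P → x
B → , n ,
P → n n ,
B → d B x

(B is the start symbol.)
Yes, the grammar is LR(0)

Augment with B' → B and build the canonical LR(0) collection (I0 = CLOSURE({[B' → . B]}), then GOTO on every symbol after a dot until no new states appear). It has 13 states:
  I0: { [B → . , n ,], [B → . P], [B → . d B x], [B' → . B], [P → . n n ,], [P → . x] }  — shift
  I1: { [B → , . n ,] }  — shift
  I2: { [B' → B .] }  — accept
  I3: { [B → P .] }  — reduce
  I4: { [B → . , n ,], [B → . P], [B → . d B x], [B → d . B x], [P → . n n ,], [P → . x] }  — shift
  I5: { [P → n . n ,] }  — shift
  I6: { [P → x .] }  — reduce
  I7: { [P → n n . ,] }  — shift
  I8: { [P → n n , .] }  — reduce
  I9: { [B → d B . x] }  — shift
  I10: { [B → d B x .] }  — reduce
  I11: { [B → , n . ,] }  — shift
  I12: { [B → , n , .] }  — reduce

Every state is either a pure shift/goto state or contains exactly one complete item and nothing to shift — no conflicts. The grammar is LR(0).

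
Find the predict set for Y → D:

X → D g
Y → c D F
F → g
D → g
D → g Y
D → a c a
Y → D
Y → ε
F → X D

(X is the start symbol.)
PREDICT(Y → D) = (FIRST(RHS) \ {ε}) ∪ (FOLLOW(Y) if ε ∈ FIRST(RHS), i.e. RHS ⇒* ε)
FIRST(D) = { 'a', 'g' }
FIRST(D) = { 'a', 'g' }
ε ∉ FIRST(D), so FOLLOW(Y) is not added.
PREDICT(Y → D) = { 'a', 'g' }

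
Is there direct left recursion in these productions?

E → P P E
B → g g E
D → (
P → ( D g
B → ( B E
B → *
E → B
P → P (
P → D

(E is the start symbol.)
Yes, P is left-recursive

Direct left recursion occurs when N → N α for some non-terminal N (the right-hand side begins with the left-hand side itself).

E → P P E: starts with P
B → g g E: starts with g
D → (: starts with '('
P → ( D g: starts with '('
B → ( B E: starts with '('
B → *: starts with '*'
E → B: starts with B
P → P (: LEFT RECURSIVE (starts with P)
P → D: starts with D

The grammar has direct left recursion on: P.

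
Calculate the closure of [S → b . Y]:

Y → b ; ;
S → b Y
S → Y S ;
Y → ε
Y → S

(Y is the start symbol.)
{ [S → . Y S ;], [S → . b Y], [S → b . Y], [Y → . S], [Y → . b ; ;], [Y → .] }

Start with: [S → b . Y]
  [S → b . Y] has the dot before Y: add [Y → . b ; ;], [Y → .], [Y → . S]
  [Y → . S] has the dot before S: add [S → . b Y], [S → . Y S ;]
No further items can be added.

CLOSURE = { [S → . Y S ;], [S → . b Y], [S → b . Y], [Y → . S], [Y → . b ; ;], [Y → .] }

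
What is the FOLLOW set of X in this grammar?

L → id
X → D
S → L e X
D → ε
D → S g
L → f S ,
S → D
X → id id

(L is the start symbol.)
{ ',', 'g' }

To compute FOLLOW(X), find every occurrence of X on a right-hand side N → α X β: add FIRST(β) \ {ε}, and if β is empty or nullable also add FOLLOW(N). Iterate to a fixed point.

In S → L e X: X is at the end, add FOLLOW(S)

The FOLLOW sets referred to above (computed the same way, to a fixed point):
  FOLLOW(S) = { ',', 'g' }

Taking the union: FOLLOW(X) = { ',', 'g' }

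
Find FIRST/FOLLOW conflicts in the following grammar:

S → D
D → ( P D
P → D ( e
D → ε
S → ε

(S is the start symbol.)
Nullable non-terminals: D, S.
FIRST sets used below: FIRST(D) = { '(', ε }

D: nullable alternative(s) D → ε; FOLLOW(D) = { $, '(' }
  D → ( P D: FIRST \ {ε} = { '(' } — overlaps FOLLOW(D) on { '(' }: CONFLICT
  D → ε: FIRST \ {ε} = { } — this is the only nullable alternative, skip

S: nullable alternative(s) S → D, S → ε; FOLLOW(S) = { $ }
  S → D: FIRST \ {ε} = { '(' } — disjoint from FOLLOW(S)
  S → ε: FIRST \ {ε} = { } — disjoint from FOLLOW(S)

P has no nullable alternative, so no FIRST/FOLLOW check is needed there.

So the grammar has 1 FIRST/FOLLOW conflict (marked CONFLICT above).

Answer: Yes. D → '(' P D with FOLLOW(D) on { '(' }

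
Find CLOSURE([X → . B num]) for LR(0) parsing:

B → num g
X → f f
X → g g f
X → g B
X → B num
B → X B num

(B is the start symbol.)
{ [B → . X B num], [B → . num g], [X → . B num], [X → . f f], [X → . g B], [X → . g g f] }

Start with: [X → . B num]
  [X → . B num] has the dot before B: add [B → . num g], [B → . X B num]
  [B → . X B num] has the dot before X: add [X → . f f], [X → . g g f], [X → . g B]
No further items can be added.

CLOSURE = { [B → . X B num], [B → . num g], [X → . B num], [X → . f f], [X → . g B], [X → . g g f] }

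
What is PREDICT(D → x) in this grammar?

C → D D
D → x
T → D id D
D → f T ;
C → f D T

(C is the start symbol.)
{ 'x' }

PREDICT(D → x) = (FIRST(RHS) \ {ε}) ∪ (FOLLOW(D) if ε ∈ FIRST(RHS), i.e. RHS ⇒* ε)
FIRST(x) = { 'x' }
ε ∉ FIRST(x), so FOLLOW(D) is not added.
PREDICT(D → x) = { 'x' }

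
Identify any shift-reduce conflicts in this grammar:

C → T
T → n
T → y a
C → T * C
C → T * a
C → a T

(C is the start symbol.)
Yes — I2: [C → T .] vs [C → T . * C]; I10: [C → T * a .] vs [T → . n]

A shift-reduce conflict occurs when an LR(0) state has both:
  - a complete (reduce) item [A → α .] (dot at the end), and
  - a shift item [B → β . c γ] (dot before a terminal).

Augment with C' → C and build the canonical LR(0) collection (I0 = CLOSURE({[C' → . C]}), then GOTO on every symbol after a dot until no new states appear). It has 11 states:
  I0: { [C → . T * C], [C → . T * a], [C → . T], [C → . a T], [C' → . C], [T → . n], [T → . y a] }  — shift
  I1: { [C' → C .] }  — accept
  I2: { [C → T . * C], [C → T . * a], [C → T .] }  — shift, reduce
  I3: { [C → a . T], [T → . n], [T → . y a] }  — shift
  I4: { [T → n .] }  — reduce
  I5: { [T → y . a] }  — shift
  I6: { [T → y a .] }  — reduce
  I7: { [C → a T .] }  — reduce
  I8: { [C → . T * C], [C → . T * a], [C → . T], [C → . a T], [C → T * . C], [C → T * . a], [T → . n], [T → . y a] }  — shift
  I9: { [C → T * C .] }  — reduce
  I10: { [C → T * a .], [C → a . T], [T → . n], [T → . y a] }  — shift, reduce

I2 contains reduce item [C → T .] and shift items [C → T . * C], [C → T . * a] — shift-reduce conflict.
I10 contains reduce item [C → T * a .] and shift items [T → . n], [T → . y a] — shift-reduce conflict.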